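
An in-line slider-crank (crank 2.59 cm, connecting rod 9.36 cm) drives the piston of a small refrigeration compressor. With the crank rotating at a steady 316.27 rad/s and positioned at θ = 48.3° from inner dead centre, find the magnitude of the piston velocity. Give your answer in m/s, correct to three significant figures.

ω = 316.3 rad/s
For an in-line slider-crank, x = r cosθ + √(L² − r² sin²θ), so v = −rω sinθ·[1 + r cosθ/√(L² − r² sin²θ)].
With r = 0.0259 m, L = 0.0936 m, θ = 48.3°: √(L² − r² sin²θ) = 0.091581 m.
v = −0.0259·316.3·0.74664·[1 + 0.0259·0.66523/0.091581] = -7.2666 m/s.
|v| = 7.2666 m/s.

7.27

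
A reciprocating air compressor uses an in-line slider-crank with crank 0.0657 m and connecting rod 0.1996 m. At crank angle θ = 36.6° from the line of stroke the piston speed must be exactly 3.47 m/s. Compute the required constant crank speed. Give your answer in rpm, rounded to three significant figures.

666

For an in-line slider-crank, |v_piston| = rω|sinθ|·[1 + r cosθ/√(L² − r² sin²θ)].
With r = 0.0657 m, L = 0.1996 m, θ = 36.6°: the bracketed kinematic factor |dx/dθ| = 0.049729 m.
ω = v/|dx/dθ| = 3.47/0.049729 = 69.779 rad/s.
N = 60ω/(2π) = 666.34 rpm.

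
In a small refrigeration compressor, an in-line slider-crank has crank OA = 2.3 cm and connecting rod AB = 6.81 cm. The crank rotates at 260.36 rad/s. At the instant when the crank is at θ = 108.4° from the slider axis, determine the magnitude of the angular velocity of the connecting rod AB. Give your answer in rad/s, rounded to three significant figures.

29.3

ω = 260.4 rad/s
The rod makes angle φ with the slider axis where L sinφ = r sinθ; differentiating, L cosφ·φ̇ = r ω cosθ.
L cosφ = √(L² − r² sin²θ) = 0.064508 m.
|ω_rod| = r ω |cosθ| / √(L² − r² sin²θ) = 0.023·260.4·0.31565/0.064508 = 29.302 rad/s.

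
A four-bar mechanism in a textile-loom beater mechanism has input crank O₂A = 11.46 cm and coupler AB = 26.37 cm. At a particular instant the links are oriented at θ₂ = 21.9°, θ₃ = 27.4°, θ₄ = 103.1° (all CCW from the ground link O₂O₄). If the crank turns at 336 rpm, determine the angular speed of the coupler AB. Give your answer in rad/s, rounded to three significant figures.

ω₂ = 35.19 rad/s (from 336 rpm).
Differentiating the loop-closure r₂e^{iθ₂}+r₃e^{iθ₃}=r₁+r₄e^{iθ₄} gives r₂ω₂e^{iθ₂}+r₃ω₃e^{iθ₃}=r₄ω₄e^{iθ₄}.
Eliminating the other unknown: ω₃ = r₂ω₂ sin(θ₄−θ₂) / [r₃ sin(θ₃−θ₄)].
Numerator sine = +0.98823; denominator sine = -0.96902.
Result = 0.1146·35.19·(+0.98823) / (0.2637·(-0.96902)) = -15.594 rad/s; magnitude 15.594 rad/s.

15.6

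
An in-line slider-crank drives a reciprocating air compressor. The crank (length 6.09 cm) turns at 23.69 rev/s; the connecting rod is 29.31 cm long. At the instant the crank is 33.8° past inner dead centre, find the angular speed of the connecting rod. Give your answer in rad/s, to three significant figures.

25.9

ω = 148.8 rad/s (converted from 23.69 rev/s).
The rod makes angle φ with the slider axis where L sinφ = r sinθ; differentiating, L cosφ·φ̇ = r ω cosθ.
L cosφ = √(L² − r² sin²θ) = 0.29114 m.
|ω_rod| = r ω |cosθ| / √(L² − r² sin²θ) = 0.0609·148.8·0.83098/0.29114 = 25.874 rad/s.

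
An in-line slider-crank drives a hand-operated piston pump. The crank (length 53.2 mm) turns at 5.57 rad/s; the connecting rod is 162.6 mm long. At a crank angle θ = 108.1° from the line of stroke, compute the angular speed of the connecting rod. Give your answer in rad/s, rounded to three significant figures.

ω = 5.57 rad/s
The rod makes angle φ with the slider axis where L sinφ = r sinθ; differentiating, L cosφ·φ̇ = r ω cosθ.
L cosφ = √(L² − r² sin²θ) = 0.15454 m.
|ω_rod| = r ω |cosθ| / √(L² − r² sin²θ) = 0.0532·5.57·0.31068/0.15454 = 0.59572 rad/s.

0.596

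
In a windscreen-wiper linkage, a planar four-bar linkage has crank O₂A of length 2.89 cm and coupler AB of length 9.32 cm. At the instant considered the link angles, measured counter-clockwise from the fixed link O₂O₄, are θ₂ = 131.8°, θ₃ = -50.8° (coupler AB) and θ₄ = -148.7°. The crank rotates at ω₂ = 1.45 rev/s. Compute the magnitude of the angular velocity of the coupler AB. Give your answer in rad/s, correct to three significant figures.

2.80

ω₂ = 9.111 rad/s (from 1.45 rev/s).
Differentiating the loop-closure r₂e^{iθ₂}+r₃e^{iθ₃}=r₁+r₄e^{iθ₄} gives r₂ω₂e^{iθ₂}+r₃ω₃e^{iθ₃}=r₄ω₄e^{iθ₄}.
Eliminating the other unknown: ω₃ = r₂ω₂ sin(θ₄−θ₂) / [r₃ sin(θ₃−θ₄)].
Numerator sine = +0.98325; denominator sine = +0.99051.
Result = 0.0289·9.111·(+0.98325) / (0.0932·(+0.99051)) = +2.8044 rad/s; magnitude 2.8044 rad/s.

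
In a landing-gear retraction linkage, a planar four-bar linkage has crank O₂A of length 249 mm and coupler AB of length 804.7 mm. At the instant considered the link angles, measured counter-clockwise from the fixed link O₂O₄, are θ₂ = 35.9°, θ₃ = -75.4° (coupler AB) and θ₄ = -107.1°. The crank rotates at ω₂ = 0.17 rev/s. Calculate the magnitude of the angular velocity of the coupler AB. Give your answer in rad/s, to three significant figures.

0.379

ω₂ = 1.068 rad/s (from 0.17 rev/s).
Differentiating the loop-closure r₂e^{iθ₂}+r₃e^{iθ₃}=r₁+r₄e^{iθ₄} gives r₂ω₂e^{iθ₂}+r₃ω₃e^{iθ₃}=r₄ω₄e^{iθ₄}.
Eliminating the other unknown: ω₃ = r₂ω₂ sin(θ₄−θ₂) / [r₃ sin(θ₃−θ₄)].
Numerator sine = -0.60182; denominator sine = +0.52547.
Result = 0.249·1.068·(-0.60182) / (0.8047·(+0.52547)) = -0.37854 rad/s; magnitude 0.37854 rad/s.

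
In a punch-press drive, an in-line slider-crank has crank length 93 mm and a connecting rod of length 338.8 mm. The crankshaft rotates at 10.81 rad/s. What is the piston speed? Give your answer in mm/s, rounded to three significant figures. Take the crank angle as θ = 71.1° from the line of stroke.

1040

ω = 10.81 rad/s
For an in-line slider-crank, x = r cosθ + √(L² − r² sin²θ), so v = −rω sinθ·[1 + r cosθ/√(L² − r² sin²θ)].
With r = 0.093 m, L = 0.3388 m, θ = 71.1°: √(L² − r² sin²θ) = 0.32718 m.
v = −0.093·10.81·0.94609·[1 + 0.093·0.32392/0.32718] = -1.0387 m/s.
|v| = 1.0387 m/s = 1038.7 mm/s.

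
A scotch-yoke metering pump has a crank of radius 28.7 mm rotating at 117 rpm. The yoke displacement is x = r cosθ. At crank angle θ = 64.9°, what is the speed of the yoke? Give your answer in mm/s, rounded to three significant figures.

ω = 12.25 rad/s (from 117 rpm).
x = r cosθ ⇒ ẋ = −rω sinθ.
|v| = rω|sinθ| = 0.0287·12.25·|sin 64.9°| = 0.31843 m/s = 318.43 mm/s.

318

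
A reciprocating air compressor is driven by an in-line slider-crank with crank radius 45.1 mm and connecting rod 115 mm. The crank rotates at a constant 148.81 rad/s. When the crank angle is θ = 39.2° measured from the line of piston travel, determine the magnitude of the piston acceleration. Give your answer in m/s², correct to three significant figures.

871

ω = 148.8 rad/s
x(θ) = r cosθ + √(L² − r² sin²θ); with ω constant, a = ω²·d²x/dθ².
d²x/dθ² = −r cosθ − r²(cos2θ)/√u − r⁴ sin²2θ/(4u^{3/2}),  u = L² − r² sin²θ = 0.0124125 m².
Substituting r = 0.0451 m, L = 0.115 m, θ = 39.2°: d²x/dθ² = -0.039339 m.
a = ω²·d²x/dθ² = (148.8)²·(-0.039339) = -871.13 m/s²;  |a| = 871.13 m/s².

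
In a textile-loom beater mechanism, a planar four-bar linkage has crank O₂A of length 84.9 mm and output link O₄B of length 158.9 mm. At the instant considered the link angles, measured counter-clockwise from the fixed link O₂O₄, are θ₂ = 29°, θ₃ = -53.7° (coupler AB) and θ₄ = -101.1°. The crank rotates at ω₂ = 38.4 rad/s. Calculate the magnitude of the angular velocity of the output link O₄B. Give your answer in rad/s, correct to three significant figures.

ω₂ = 38.4 rad/s
Differentiating the loop-closure r₂e^{iθ₂}+r₃e^{iθ₃}=r₁+r₄e^{iθ₄} gives r₂ω₂e^{iθ₂}+r₃ω₃e^{iθ₃}=r₄ω₄e^{iθ₄}.
Eliminating the other unknown: ω₄ = r₂ω₂ sin(θ₂−θ₃) / [r₄ sin(θ₄−θ₃)].
Numerator sine = +0.99189; denominator sine = -0.73610.
Result = 0.0849·38.4·(+0.99189) / (0.1589·(-0.73610)) = -27.647 rad/s; magnitude 27.647 rad/s.

27.6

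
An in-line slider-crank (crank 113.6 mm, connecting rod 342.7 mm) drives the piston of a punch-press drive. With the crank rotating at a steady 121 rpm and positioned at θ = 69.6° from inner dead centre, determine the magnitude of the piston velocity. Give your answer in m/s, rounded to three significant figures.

1.51

ω = 2π·121/60 = 12.67 rad/s
For an in-line slider-crank, x = r cosθ + √(L² − r² sin²θ), so v = −rω sinθ·[1 + r cosθ/√(L² − r² sin²θ)].
With r = 0.1136 m, L = 0.3427 m, θ = 69.6°: √(L² − r² sin²θ) = 0.32574 m.
v = −0.1136·12.67·0.93728·[1 + 0.1136·0.34857/0.32574] = -1.5132 m/s.
|v| = 1.5132 m/s.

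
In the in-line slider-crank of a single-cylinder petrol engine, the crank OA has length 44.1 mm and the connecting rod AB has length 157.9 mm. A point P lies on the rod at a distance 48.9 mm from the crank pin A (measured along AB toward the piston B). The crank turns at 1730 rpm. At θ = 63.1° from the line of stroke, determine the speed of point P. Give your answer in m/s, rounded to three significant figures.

7.82

ω = 181.2 rad/s.  Crank-pin speed |V_A| = rω = 7.9894 m/s, perpendicular to OA.
Rod angle: sinφ = −(r/L) sinθ ⇒ φ = -14.423°; ω_rod = −rω cosθ/√(L²−r²sin²θ) = -23.637 rad/s.
V_P = V_A + ω_rod × AP, with AP = 0.0489 m along the rod.
Components: V_Px = −rω sinθ − a·ω_rod·sinφ = -7.4128 m/s;  V_Py = rω cosθ + a·ω_rod·cosφ = +2.4952 m/s.
|V_P| = √(V_Px² + V_Py²) = 7.8215 m/s.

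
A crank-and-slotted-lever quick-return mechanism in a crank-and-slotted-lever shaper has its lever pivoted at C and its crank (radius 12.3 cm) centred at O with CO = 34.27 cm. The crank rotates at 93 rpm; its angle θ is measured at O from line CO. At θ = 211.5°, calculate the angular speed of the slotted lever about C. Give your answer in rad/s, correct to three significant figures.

ω = 9.739 rad/s (from 93 rpm).
Crank pin A relative to C: A = (d + r cosθ, r sinθ); lever angle φ = atan2(r sinθ, d + r cosθ).
Differentiating tanφ: φ̇ = rω(d cosθ + r)/(d² + r² + 2dr cosθ).
d² + r² + 2dr cosθ = |CA|² = 0.0606911 m²;  d cosθ + r = -0.1692 m.
|ω_lever| = |0.123·9.739·-0.1692| / 0.0606911 = 3.3396 rad/s.

3.34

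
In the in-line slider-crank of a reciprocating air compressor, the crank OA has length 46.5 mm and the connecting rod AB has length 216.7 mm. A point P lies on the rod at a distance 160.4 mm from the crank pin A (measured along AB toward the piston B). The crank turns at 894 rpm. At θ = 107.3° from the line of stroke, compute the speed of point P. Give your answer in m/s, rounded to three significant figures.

3.97

ω = 93.62 rad/s.  Crank-pin speed |V_A| = rω = 4.3533 m/s, perpendicular to OA.
Rod angle: sinφ = −(r/L) sinθ ⇒ φ = -11.822°; ω_rod = −rω cosθ/√(L²−r²sin²θ) = +6.1035 rad/s.
V_P = V_A + ω_rod × AP, with AP = 0.1604 m along the rod.
Components: V_Px = −rω sinθ − a·ω_rod·sinφ = -3.9558 m/s;  V_Py = rω cosθ + a·ω_rod·cosφ = -0.33634 m/s.
|V_P| = √(V_Px² + V_Py²) = 3.9701 m/s.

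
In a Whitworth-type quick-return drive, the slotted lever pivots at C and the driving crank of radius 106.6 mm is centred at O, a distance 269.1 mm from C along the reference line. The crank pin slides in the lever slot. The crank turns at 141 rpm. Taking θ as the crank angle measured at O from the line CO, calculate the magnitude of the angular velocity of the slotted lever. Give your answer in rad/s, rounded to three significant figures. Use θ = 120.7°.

ω = 14.77 rad/s (from 141 rpm).
Crank pin A relative to C: A = (d + r cosθ, r sinθ); lever angle φ = atan2(r sinθ, d + r cosθ).
Differentiating tanφ: φ̇ = rω(d cosθ + r)/(d² + r² + 2dr cosθ).
d² + r² + 2dr cosθ = |CA|² = 0.0544874 m²;  d cosθ + r = -0.030787 m.
|ω_lever| = |0.1066·14.77·-0.030787| / 0.0544874 = 0.88936 rad/s.

0.889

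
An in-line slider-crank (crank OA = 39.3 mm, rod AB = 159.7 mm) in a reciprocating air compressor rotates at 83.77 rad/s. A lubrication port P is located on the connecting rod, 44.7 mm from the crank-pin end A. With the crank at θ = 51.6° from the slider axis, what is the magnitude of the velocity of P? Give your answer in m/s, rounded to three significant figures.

3.07

ω = 83.77 rad/s.  Crank-pin speed |V_A| = rω = 3.2922 m/s, perpendicular to OA.
Rod angle: sinφ = −(r/L) sinθ ⇒ φ = -11.120°; ω_rod = −rω cosθ/√(L²−r²sin²θ) = -13.05 rad/s.
V_P = V_A + ω_rod × AP, with AP = 0.0447 m along the rod.
Components: V_Px = −rω sinθ − a·ω_rod·sinφ = -2.6925 m/s;  V_Py = rω cosθ + a·ω_rod·cosφ = +1.4725 m/s.
|V_P| = √(V_Px² + V_Py²) = 3.0689 m/s.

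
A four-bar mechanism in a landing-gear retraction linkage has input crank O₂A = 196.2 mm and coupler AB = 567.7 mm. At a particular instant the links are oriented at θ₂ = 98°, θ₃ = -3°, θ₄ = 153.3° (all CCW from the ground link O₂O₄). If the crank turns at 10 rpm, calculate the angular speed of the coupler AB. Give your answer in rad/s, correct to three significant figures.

ω₂ = 1.047 rad/s (from 10 rpm).
Differentiating the loop-closure r₂e^{iθ₂}+r₃e^{iθ₃}=r₁+r₄e^{iθ₄} gives r₂ω₂e^{iθ₂}+r₃ω₃e^{iθ₃}=r₄ω₄e^{iθ₄}.
Eliminating the other unknown: ω₃ = r₂ω₂ sin(θ₄−θ₂) / [r₃ sin(θ₃−θ₄)].
Numerator sine = +0.82214; denominator sine = -0.40195.
Result = 0.1962·1.047·(+0.82214) / (0.5677·(-0.40195)) = -0.74026 rad/s; magnitude 0.74026 rad/s.

0.740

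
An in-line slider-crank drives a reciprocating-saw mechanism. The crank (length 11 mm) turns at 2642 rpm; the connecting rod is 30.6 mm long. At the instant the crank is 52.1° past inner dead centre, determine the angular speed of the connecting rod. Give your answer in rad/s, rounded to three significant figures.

ω = 276.7 rad/s (converted from 2642 rpm).
The rod makes angle φ with the slider axis where L sinφ = r sinθ; differentiating, L cosφ·φ̇ = r ω cosθ.
L cosφ = √(L² − r² sin²θ) = 0.029343 m.
|ω_rod| = r ω |cosθ| / √(L² − r² sin²θ) = 0.011·276.7·0.61429/0.029343 = 63.711 rad/s.

63.7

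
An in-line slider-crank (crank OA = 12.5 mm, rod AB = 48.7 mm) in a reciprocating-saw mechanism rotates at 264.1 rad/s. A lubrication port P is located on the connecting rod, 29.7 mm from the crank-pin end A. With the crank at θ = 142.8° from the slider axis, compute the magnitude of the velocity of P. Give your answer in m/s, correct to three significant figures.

2.02

ω = 264.1 rad/s.  Crank-pin speed |V_A| = rω = 3.3013 m/s, perpendicular to OA.
Rod angle: sinφ = −(r/L) sinθ ⇒ φ = -8.928°; ω_rod = −rω cosθ/√(L²−r²sin²θ) = +54.657 rad/s.
V_P = V_A + ω_rod × AP, with AP = 0.0297 m along the rod.
Components: V_Px = −rω sinθ − a·ω_rod·sinφ = -1.744 m/s;  V_Py = rω cosθ + a·ω_rod·cosφ = -1.0259 m/s.
|V_P| = √(V_Px² + V_Py²) = 2.0234 m/s.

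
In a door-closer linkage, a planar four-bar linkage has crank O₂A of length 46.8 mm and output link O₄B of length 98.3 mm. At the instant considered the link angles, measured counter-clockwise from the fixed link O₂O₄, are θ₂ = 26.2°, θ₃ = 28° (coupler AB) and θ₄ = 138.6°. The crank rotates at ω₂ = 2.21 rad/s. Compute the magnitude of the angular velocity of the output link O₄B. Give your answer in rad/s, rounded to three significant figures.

ω₂ = 2.21 rad/s
Differentiating the loop-closure r₂e^{iθ₂}+r₃e^{iθ₃}=r₁+r₄e^{iθ₄} gives r₂ω₂e^{iθ₂}+r₃ω₃e^{iθ₃}=r₄ω₄e^{iθ₄}.
Eliminating the other unknown: ω₄ = r₂ω₂ sin(θ₂−θ₃) / [r₄ sin(θ₄−θ₃)].
Numerator sine = -0.03141; denominator sine = +0.93606.
Result = 0.0468·2.21·(-0.03141) / (0.0983·(+0.93606)) = -0.035307 rad/s; magnitude 0.035307 rad/s.

0.0353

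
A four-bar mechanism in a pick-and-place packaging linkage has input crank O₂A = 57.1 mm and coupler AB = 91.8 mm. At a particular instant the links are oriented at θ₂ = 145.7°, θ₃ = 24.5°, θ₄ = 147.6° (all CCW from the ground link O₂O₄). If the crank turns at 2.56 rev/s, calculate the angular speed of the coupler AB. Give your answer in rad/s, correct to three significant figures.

ω₂ = 16.08 rad/s (from 2.56 rev/s).
Differentiating the loop-closure r₂e^{iθ₂}+r₃e^{iθ₃}=r₁+r₄e^{iθ₄} gives r₂ω₂e^{iθ₂}+r₃ω₃e^{iθ₃}=r₄ω₄e^{iθ₄}.
Eliminating the other unknown: ω₃ = r₂ω₂ sin(θ₄−θ₂) / [r₃ sin(θ₃−θ₄)].
Numerator sine = +0.03316; denominator sine = -0.83772.
Result = 0.0571·16.08·(+0.03316) / (0.0918·(-0.83772)) = -0.39597 rad/s; magnitude 0.39597 rad/s.

0.396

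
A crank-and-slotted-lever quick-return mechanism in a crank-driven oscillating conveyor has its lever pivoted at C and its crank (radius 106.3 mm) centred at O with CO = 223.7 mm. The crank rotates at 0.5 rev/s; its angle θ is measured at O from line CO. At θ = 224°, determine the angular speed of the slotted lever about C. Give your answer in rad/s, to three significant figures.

0.672

ω = 3.142 rad/s (from 0.5 rev/s).
Crank pin A relative to C: A = (d + r cosθ, r sinθ); lever angle φ = atan2(r sinθ, d + r cosθ).
Differentiating tanφ: φ̇ = rω(d cosθ + r)/(d² + r² + 2dr cosθ).
d² + r² + 2dr cosθ = |CA|² = 0.0271306 m²;  d cosθ + r = -0.054616 m.
|ω_lever| = |0.1063·3.142·-0.054616| / 0.0271306 = 0.67227 rad/s.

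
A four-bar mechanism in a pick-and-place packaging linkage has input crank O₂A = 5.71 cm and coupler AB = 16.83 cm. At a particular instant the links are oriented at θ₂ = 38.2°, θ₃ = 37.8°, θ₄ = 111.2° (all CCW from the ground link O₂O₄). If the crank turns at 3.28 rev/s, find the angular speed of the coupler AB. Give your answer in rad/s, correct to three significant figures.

6.98

ω₂ = 20.61 rad/s (from 3.28 rev/s).
Differentiating the loop-closure r₂e^{iθ₂}+r₃e^{iθ₃}=r₁+r₄e^{iθ₄} gives r₂ω₂e^{iθ₂}+r₃ω₃e^{iθ₃}=r₄ω₄e^{iθ₄}.
Eliminating the other unknown: ω₃ = r₂ω₂ sin(θ₄−θ₂) / [r₃ sin(θ₃−θ₄)].
Numerator sine = +0.95630; denominator sine = -0.95832.
Result = 0.0571·20.61·(+0.95630) / (0.1683·(-0.95832)) = -6.9773 rad/s; magnitude 6.9773 rad/s.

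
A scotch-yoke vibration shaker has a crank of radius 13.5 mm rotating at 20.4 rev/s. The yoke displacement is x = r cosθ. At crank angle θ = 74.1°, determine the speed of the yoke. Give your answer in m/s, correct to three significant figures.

1.66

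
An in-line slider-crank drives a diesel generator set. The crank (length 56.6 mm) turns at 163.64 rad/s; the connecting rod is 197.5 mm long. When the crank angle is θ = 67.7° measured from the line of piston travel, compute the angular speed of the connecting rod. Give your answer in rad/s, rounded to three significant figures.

18.5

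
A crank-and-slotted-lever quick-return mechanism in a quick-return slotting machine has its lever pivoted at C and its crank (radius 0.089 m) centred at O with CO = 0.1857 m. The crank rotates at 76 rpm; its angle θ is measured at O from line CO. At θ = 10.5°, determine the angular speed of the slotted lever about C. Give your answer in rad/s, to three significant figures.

2.57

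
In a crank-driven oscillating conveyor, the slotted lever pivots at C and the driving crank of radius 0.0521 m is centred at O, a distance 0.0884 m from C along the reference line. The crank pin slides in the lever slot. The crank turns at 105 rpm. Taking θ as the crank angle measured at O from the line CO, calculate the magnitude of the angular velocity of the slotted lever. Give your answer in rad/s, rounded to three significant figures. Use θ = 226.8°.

1.14

ω = 11 rad/s (from 105 rpm).
Crank pin A relative to C: A = (d + r cosθ, r sinθ); lever angle φ = atan2(r sinθ, d + r cosθ).
Differentiating tanφ: φ̇ = rω(d cosθ + r)/(d² + r² + 2dr cosθ).
d² + r² + 2dr cosθ = |CA|² = 0.00422341 m²;  d cosθ + r = -0.008414 m.
|ω_lever| = |0.0521·11·-0.008414| / 0.00422341 = 1.1413 rad/s.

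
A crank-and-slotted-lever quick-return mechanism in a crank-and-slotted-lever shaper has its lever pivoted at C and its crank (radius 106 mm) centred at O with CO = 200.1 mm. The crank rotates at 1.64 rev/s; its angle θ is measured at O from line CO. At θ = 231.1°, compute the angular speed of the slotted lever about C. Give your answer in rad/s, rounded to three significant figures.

0.871

ω = 10.3 rad/s (from 1.64 rev/s).
Crank pin A relative to C: A = (d + r cosθ, r sinθ); lever angle φ = atan2(r sinθ, d + r cosθ).
Differentiating tanφ: φ̇ = rω(d cosθ + r)/(d² + r² + 2dr cosθ).
d² + r² + 2dr cosθ = |CA|² = 0.0246371 m²;  d cosθ + r = -0.019655 m.
|ω_lever| = |0.106·10.3·-0.019655| / 0.0246371 = 0.87141 rad/s.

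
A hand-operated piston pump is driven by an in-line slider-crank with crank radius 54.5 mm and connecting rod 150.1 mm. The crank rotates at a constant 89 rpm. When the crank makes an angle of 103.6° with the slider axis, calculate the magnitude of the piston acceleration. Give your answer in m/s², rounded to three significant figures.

ω = 2π·89/60 = 9.32 rad/s
x(θ) = r cosθ + √(L² − r² sin²θ); with ω constant, a = ω²·d²x/dθ².
d²x/dθ² = −r cosθ − r²(cos2θ)/√u − r⁴ sin²2θ/(4u^{3/2}),  u = L² − r² sin²θ = 0.019724 m².
Substituting r = 0.0545 m, L = 0.1501 m, θ = 103.6°: d²x/dθ² = +0.031459 m.
a = ω²·d²x/dθ² = (9.32)²·(+0.031459) = +2.7327 m/s²;  |a| = 2.7327 m/s².

2.73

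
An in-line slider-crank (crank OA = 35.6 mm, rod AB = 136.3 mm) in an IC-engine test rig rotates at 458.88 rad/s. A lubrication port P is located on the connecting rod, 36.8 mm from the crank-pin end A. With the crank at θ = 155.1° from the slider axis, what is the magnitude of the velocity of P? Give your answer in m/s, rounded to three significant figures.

12.6

ω = 458.9 rad/s.  Crank-pin speed |V_A| = rω = 16.336 m/s, perpendicular to OA.
Rod angle: sinφ = −(r/L) sinθ ⇒ φ = -6.314°; ω_rod = −rω cosθ/√(L²−r²sin²θ) = +109.38 rad/s.
V_P = V_A + ω_rod × AP, with AP = 0.0368 m along the rod.
Components: V_Px = −rω sinθ − a·ω_rod·sinφ = -6.4355 m/s;  V_Py = rω cosθ + a·ω_rod·cosφ = -10.817 m/s.
|V_P| = √(V_Px² + V_Py²) = 12.587 m/s.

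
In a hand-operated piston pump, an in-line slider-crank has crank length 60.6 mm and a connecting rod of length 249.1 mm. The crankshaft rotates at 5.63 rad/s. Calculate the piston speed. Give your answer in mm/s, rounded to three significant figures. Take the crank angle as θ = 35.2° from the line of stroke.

ω = 5.63 rad/s
For an in-line slider-crank, x = r cosθ + √(L² − r² sin²θ), so v = −rω sinθ·[1 + r cosθ/√(L² − r² sin²θ)].
With r = 0.0606 m, L = 0.2491 m, θ = 35.2°: √(L² − r² sin²θ) = 0.24664 m.
v = −0.0606·5.63·0.57643·[1 + 0.0606·0.81714/0.24664] = -0.23615 m/s.
|v| = 0.23615 m/s = 236.15 mm/s.

236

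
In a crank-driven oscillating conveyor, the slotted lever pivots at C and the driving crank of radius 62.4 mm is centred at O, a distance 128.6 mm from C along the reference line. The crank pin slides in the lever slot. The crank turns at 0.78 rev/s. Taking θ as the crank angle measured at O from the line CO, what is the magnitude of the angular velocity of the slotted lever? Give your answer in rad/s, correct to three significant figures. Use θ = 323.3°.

1.52

ω = 4.901 rad/s (from 0.78 rev/s).
Crank pin A relative to C: A = (d + r cosθ, r sinθ); lever angle φ = atan2(r sinθ, d + r cosθ).
Differentiating tanφ: φ̇ = rω(d cosθ + r)/(d² + r² + 2dr cosθ).
d² + r² + 2dr cosθ = |CA|² = 0.0332996 m²;  d cosθ + r = +0.16551 m.
|ω_lever| = |0.0624·4.901·+0.16551| / 0.0332996 = 1.52 rad/s.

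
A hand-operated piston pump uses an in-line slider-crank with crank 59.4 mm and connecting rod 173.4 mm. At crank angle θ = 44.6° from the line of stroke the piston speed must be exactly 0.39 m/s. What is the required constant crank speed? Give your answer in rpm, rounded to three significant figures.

71.4

For an in-line slider-crank, |v_piston| = rω|sinθ|·[1 + r cosθ/√(L² − r² sin²θ)].
With r = 0.0594 m, L = 0.1734 m, θ = 44.6°: the bracketed kinematic factor |dx/dθ| = 0.052189 m.
ω = v/|dx/dθ| = 0.39/0.052189 = 7.4729 rad/s.
N = 60ω/(2π) = 71.361 rpm.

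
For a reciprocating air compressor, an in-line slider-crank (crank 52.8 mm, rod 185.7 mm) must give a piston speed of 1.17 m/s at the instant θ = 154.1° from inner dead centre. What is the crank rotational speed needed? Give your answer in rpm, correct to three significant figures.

653

For an in-line slider-crank, |v_piston| = rω|sinθ|·[1 + r cosθ/√(L² − r² sin²θ)].
With r = 0.0528 m, L = 0.1857 m, θ = 154.1°: the bracketed kinematic factor |dx/dθ| = 0.017118 m.
ω = v/|dx/dθ| = 1.17/0.017118 = 68.348 rad/s.
N = 60ω/(2π) = 652.68 rpm.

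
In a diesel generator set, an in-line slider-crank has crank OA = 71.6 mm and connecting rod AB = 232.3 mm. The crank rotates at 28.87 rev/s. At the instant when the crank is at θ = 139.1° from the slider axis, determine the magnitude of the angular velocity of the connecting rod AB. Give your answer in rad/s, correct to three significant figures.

ω = 181.4 rad/s (converted from 28.87 rev/s).
The rod makes angle φ with the slider axis where L sinφ = r sinθ; differentiating, L cosφ·φ̇ = r ω cosθ.
L cosφ = √(L² − r² sin²θ) = 0.22752 m.
|ω_rod| = r ω |cosθ| / √(L² − r² sin²θ) = 0.0716·181.4·0.75585/0.22752 = 43.148 rad/s.

43.1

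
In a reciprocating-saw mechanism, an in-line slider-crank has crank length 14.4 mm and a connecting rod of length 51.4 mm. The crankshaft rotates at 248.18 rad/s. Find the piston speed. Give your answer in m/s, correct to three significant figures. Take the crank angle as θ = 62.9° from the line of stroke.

3.60

ω = 248.2 rad/s
For an in-line slider-crank, x = r cosθ + √(L² − r² sin²θ), so v = −rω sinθ·[1 + r cosθ/√(L² − r² sin²θ)].
With r = 0.0144 m, L = 0.0514 m, θ = 62.9°: √(L² − r² sin²θ) = 0.049776 m.
v = −0.0144·248.2·0.89021·[1 + 0.0144·0.45554/0.049776] = -3.6007 m/s.
|v| = 3.6007 m/s.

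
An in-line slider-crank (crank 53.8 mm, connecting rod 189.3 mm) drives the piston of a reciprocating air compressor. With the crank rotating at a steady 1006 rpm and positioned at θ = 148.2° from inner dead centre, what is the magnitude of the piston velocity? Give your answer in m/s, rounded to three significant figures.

2.26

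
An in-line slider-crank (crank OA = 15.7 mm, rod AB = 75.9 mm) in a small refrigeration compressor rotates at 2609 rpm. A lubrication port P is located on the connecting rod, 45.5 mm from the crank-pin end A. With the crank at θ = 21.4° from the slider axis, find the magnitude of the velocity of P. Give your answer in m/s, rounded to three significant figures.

ω = 273.2 rad/s.  Crank-pin speed |V_A| = rω = 4.2895 m/s, perpendicular to OA.
Rod angle: sinφ = −(r/L) sinθ ⇒ φ = -4.329°; ω_rod = −rω cosθ/√(L²−r²sin²θ) = -52.769 rad/s.
V_P = V_A + ω_rod × AP, with AP = 0.0455 m along the rod.
Components: V_Px = −rω sinθ − a·ω_rod·sinφ = -1.7463 m/s;  V_Py = rω cosθ + a·ω_rod·cosφ = +1.5996 m/s.
|V_P| = √(V_Px² + V_Py²) = 2.3682 m/s.

2.37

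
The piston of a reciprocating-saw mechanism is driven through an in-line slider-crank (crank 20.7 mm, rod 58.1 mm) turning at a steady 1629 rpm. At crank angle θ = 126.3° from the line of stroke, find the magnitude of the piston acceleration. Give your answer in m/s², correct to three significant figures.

ω = 2π·1629/60 = 170.6 rad/s
x(θ) = r cosθ + √(L² − r² sin²θ); with ω constant, a = ω²·d²x/dθ².
d²x/dθ² = −r cosθ − r²(cos2θ)/√u − r⁴ sin²2θ/(4u^{3/2}),  u = L² − r² sin²θ = 0.0030973 m².
Substituting r = 0.0207 m, L = 0.0581 m, θ = 126.3°: d²x/dθ² = +0.014315 m.
a = ω²·d²x/dθ² = (170.6)²·(+0.014315) = +416.56 m/s²;  |a| = 416.56 m/s².

417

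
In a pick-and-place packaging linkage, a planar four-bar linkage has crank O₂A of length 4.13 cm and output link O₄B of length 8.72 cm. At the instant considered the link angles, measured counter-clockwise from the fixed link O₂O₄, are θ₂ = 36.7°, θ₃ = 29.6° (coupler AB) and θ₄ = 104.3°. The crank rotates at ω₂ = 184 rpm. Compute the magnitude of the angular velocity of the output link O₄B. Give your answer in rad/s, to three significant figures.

1.17

ω₂ = 19.27 rad/s (from 184 rpm).
Differentiating the loop-closure r₂e^{iθ₂}+r₃e^{iθ₃}=r₁+r₄e^{iθ₄} gives r₂ω₂e^{iθ₂}+r₃ω₃e^{iθ₃}=r₄ω₄e^{iθ₄}.
Eliminating the other unknown: ω₄ = r₂ω₂ sin(θ₂−θ₃) / [r₄ sin(θ₄−θ₃)].
Numerator sine = +0.12360; denominator sine = +0.96456.
Result = 0.0413·19.27·(+0.12360) / (0.0872·(+0.96456)) = +1.1694 rad/s; magnitude 1.1694 rad/s.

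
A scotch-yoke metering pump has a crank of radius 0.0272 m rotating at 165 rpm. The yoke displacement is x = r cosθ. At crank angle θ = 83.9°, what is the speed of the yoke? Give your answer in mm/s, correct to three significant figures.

ω = 17.28 rad/s (from 165 rpm).
x = r cosθ ⇒ ẋ = −rω sinθ.
|v| = rω|sinθ| = 0.0272·17.28·|sin 83.9°| = 0.46732 m/s = 467.32 mm/s.

467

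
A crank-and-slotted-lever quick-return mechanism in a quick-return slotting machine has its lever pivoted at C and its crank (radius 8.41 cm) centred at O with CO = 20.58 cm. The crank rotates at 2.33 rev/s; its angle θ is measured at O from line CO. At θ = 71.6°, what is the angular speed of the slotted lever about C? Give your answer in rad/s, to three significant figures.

ω = 14.64 rad/s (from 2.33 rev/s).
Crank pin A relative to C: A = (d + r cosθ, r sinθ); lever angle φ = atan2(r sinθ, d + r cosθ).
Differentiating tanφ: φ̇ = rω(d cosθ + r)/(d² + r² + 2dr cosθ).
d² + r² + 2dr cosθ = |CA|² = 0.0603528 m²;  d cosθ + r = +0.14906 m.
|ω_lever| = |0.0841·14.64·+0.14906| / 0.0603528 = 3.0409 rad/s.

3.04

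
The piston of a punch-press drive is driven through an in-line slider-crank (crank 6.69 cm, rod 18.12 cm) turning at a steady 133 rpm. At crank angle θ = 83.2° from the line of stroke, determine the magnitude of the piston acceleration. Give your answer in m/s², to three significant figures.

ω = 2π·133/60 = 13.93 rad/s
x(θ) = r cosθ + √(L² − r² sin²θ); with ω constant, a = ω²·d²x/dθ².
d²x/dθ² = −r cosθ − r²(cos2θ)/√u − r⁴ sin²2θ/(4u^{3/2}),  u = L² − r² sin²θ = 0.0284206 m².
Substituting r = 0.0669 m, L = 0.1812 m, θ = 83.2°: d²x/dθ² = +0.017825 m.
a = ω²·d²x/dθ² = (13.93)²·(+0.017825) = +3.4577 m/s²;  |a| = 3.4577 m/s².

3.46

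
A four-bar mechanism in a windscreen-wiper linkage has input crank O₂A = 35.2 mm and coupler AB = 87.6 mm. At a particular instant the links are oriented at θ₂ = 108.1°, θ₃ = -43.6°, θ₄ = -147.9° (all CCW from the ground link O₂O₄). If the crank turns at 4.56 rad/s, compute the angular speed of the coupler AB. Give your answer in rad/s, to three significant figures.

ω₂ = 4.56 rad/s
Differentiating the loop-closure r₂e^{iθ₂}+r₃e^{iθ₃}=r₁+r₄e^{iθ₄} gives r₂ω₂e^{iθ₂}+r₃ω₃e^{iθ₃}=r₄ω₄e^{iθ₄}.
Eliminating the other unknown: ω₃ = r₂ω₂ sin(θ₄−θ₂) / [r₃ sin(θ₃−θ₄)].
Numerator sine = +0.97030; denominator sine = +0.96902.
Result = 0.0352·4.56·(+0.97030) / (0.0876·(+0.96902)) = +1.8347 rad/s; magnitude 1.8347 rad/s.

1.83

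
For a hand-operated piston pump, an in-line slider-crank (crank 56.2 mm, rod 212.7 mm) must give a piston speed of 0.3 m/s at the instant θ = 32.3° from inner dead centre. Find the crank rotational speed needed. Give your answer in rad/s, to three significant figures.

8.15

For an in-line slider-crank, |v_piston| = rω|sinθ|·[1 + r cosθ/√(L² − r² sin²θ)].
With r = 0.0562 m, L = 0.2127 m, θ = 32.3°: the bracketed kinematic factor |dx/dθ| = 0.036805 m.
ω = v/|dx/dθ| = 0.3/0.036805 = 8.151 rad/s.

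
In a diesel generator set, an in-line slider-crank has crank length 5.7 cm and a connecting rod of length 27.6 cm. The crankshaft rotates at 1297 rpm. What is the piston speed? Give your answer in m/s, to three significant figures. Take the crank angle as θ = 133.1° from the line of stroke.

ω = 2π·1297/60 = 135.8 rad/s
For an in-line slider-crank, x = r cosθ + √(L² − r² sin²θ), so v = −rω sinθ·[1 + r cosθ/√(L² − r² sin²θ)].
With r = 0.057 m, L = 0.276 m, θ = 133.1°: √(L² − r² sin²θ) = 0.27284 m.
v = −0.057·135.8·0.73016·[1 + 0.057·-0.68327/0.27284] = -4.8459 m/s.
|v| = 4.8459 m/s.

4.85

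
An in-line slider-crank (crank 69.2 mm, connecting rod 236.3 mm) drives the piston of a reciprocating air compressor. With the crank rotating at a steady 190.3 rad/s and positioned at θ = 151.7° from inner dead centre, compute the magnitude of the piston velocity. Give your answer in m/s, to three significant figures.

4.62

ω = 190.3 rad/s
For an in-line slider-crank, x = r cosθ + √(L² − r² sin²θ), so v = −rω sinθ·[1 + r cosθ/√(L² − r² sin²θ)].
With r = 0.0692 m, L = 0.2363 m, θ = 151.7°: √(L² − r² sin²θ) = 0.23401 m.
v = −0.0692·190.3·0.47409·[1 + 0.0692·-0.88048/0.23401] = -4.6176 m/s.
|v| = 4.6176 m/s.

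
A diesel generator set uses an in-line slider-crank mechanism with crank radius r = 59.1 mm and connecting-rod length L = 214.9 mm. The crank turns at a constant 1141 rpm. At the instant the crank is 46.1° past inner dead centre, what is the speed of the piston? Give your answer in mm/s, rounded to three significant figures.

6080

ω = 2π·1141/60 = 119.5 rad/s
For an in-line slider-crank, x = r cosθ + √(L² − r² sin²θ), so v = −rω sinθ·[1 + r cosθ/√(L² − r² sin²θ)].
With r = 0.0591 m, L = 0.2149 m, θ = 46.1°: √(L² − r² sin²θ) = 0.21064 m.
v = −0.0591·119.5·0.72055·[1 + 0.0591·0.69340/0.21064] = -6.0782 m/s.
|v| = 6.0782 m/s = 6078.2 mm/s.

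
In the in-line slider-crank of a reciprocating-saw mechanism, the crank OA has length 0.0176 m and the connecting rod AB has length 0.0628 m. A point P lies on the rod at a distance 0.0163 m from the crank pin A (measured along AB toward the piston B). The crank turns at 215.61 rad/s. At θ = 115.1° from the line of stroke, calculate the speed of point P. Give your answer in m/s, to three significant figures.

3.53

ω = 215.6 rad/s.  Crank-pin speed |V_A| = rω = 3.7947 m/s, perpendicular to OA.
Rod angle: sinφ = −(r/L) sinθ ⇒ φ = -14.702°; ω_rod = −rω cosθ/√(L²−r²sin²θ) = +26.5 rad/s.
V_P = V_A + ω_rod × AP, with AP = 0.0163 m along the rod.
Components: V_Px = −rω sinθ − a·ω_rod·sinφ = -3.3268 m/s;  V_Py = rω cosθ + a·ω_rod·cosφ = -1.1919 m/s.
|V_P| = √(V_Px² + V_Py²) = 3.5338 m/s.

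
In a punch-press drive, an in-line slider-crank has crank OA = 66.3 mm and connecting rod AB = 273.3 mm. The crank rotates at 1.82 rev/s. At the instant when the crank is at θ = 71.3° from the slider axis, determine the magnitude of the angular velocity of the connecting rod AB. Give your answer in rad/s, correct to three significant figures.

0.914

ω = 11.44 rad/s (converted from 1.82 rev/s).
The rod makes angle φ with the slider axis where L sinφ = r sinθ; differentiating, L cosφ·φ̇ = r ω cosθ.
L cosφ = √(L² − r² sin²θ) = 0.26599 m.
|ω_rod| = r ω |cosθ| / √(L² − r² sin²θ) = 0.0663·11.44·0.32061/0.26599 = 0.91387 rad/s.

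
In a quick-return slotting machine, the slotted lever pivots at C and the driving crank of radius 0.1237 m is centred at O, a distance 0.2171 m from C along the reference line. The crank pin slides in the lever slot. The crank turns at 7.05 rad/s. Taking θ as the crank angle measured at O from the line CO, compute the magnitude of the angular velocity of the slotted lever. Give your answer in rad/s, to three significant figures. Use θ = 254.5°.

ω = 7.05 rad/s
Crank pin A relative to C: A = (d + r cosθ, r sinθ); lever angle φ = atan2(r sinθ, d + r cosθ).
Differentiating tanφ: φ̇ = rω(d cosθ + r)/(d² + r² + 2dr cosθ).
d² + r² + 2dr cosθ = |CA|² = 0.0480806 m²;  d cosθ + r = +0.065683 m.
|ω_lever| = |0.1237·7.05·+0.065683| / 0.0480806 = 1.1913 rad/s.

1.19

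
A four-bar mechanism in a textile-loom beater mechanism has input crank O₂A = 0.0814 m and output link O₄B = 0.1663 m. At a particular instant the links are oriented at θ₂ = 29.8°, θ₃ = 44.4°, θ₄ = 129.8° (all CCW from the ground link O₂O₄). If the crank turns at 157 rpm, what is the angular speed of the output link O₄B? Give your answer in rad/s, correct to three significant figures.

ω₂ = 16.44 rad/s (from 157 rpm).
Differentiating the loop-closure r₂e^{iθ₂}+r₃e^{iθ₃}=r₁+r₄e^{iθ₄} gives r₂ω₂e^{iθ₂}+r₃ω₃e^{iθ₃}=r₄ω₄e^{iθ₄}.
Eliminating the other unknown: ω₄ = r₂ω₂ sin(θ₂−θ₃) / [r₄ sin(θ₄−θ₃)].
Numerator sine = -0.25207; denominator sine = +0.99678.
Result = 0.0814·16.44·(-0.25207) / (0.1663·(+0.99678)) = -2.0351 rad/s; magnitude 2.0351 rad/s.

2.04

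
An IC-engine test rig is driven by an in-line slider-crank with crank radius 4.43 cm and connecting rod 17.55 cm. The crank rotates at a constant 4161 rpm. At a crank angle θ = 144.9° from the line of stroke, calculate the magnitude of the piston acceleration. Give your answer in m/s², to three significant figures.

6120

ω = 2π·4161/60 = 435.7 rad/s
x(θ) = r cosθ + √(L² − r² sin²θ); with ω constant, a = ω²·d²x/dθ².
d²x/dθ² = −r cosθ − r²(cos2θ)/√u − r⁴ sin²2θ/(4u^{3/2}),  u = L² − r² sin²θ = 0.0301514 m².
Substituting r = 0.0443 m, L = 0.1755 m, θ = 144.9°: d²x/dθ² = +0.032253 m.
a = ω²·d²x/dθ² = (435.7)²·(+0.032253) = +6123.8 m/s²;  |a| = 6123.8 m/s².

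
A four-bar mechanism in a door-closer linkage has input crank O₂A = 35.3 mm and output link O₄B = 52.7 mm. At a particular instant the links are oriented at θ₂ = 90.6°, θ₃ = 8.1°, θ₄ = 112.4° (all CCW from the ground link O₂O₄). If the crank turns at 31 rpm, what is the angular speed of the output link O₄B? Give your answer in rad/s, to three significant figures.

2.22

ω₂ = 3.246 rad/s (from 31 rpm).
Differentiating the loop-closure r₂e^{iθ₂}+r₃e^{iθ₃}=r₁+r₄e^{iθ₄} gives r₂ω₂e^{iθ₂}+r₃ω₃e^{iθ₃}=r₄ω₄e^{iθ₄}.
Eliminating the other unknown: ω₄ = r₂ω₂ sin(θ₂−θ₃) / [r₄ sin(θ₄−θ₃)].
Numerator sine = +0.99144; denominator sine = +0.96902.
Result = 0.0353·3.246·(+0.99144) / (0.0527·(+0.96902)) = +2.2248 rad/s; magnitude 2.2248 rad/s.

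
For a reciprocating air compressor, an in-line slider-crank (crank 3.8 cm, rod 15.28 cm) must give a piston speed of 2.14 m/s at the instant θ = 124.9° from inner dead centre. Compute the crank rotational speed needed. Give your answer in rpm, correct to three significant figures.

For an in-line slider-crank, |v_piston| = rω|sinθ|·[1 + r cosθ/√(L² − r² sin²θ)].
With r = 0.038 m, L = 0.1528 m, θ = 124.9°: the bracketed kinematic factor |dx/dθ| = 0.026636 m.
ω = v/|dx/dθ| = 2.14/0.026636 = 80.342 rad/s.
N = 60ω/(2π) = 767.21 rpm.

767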